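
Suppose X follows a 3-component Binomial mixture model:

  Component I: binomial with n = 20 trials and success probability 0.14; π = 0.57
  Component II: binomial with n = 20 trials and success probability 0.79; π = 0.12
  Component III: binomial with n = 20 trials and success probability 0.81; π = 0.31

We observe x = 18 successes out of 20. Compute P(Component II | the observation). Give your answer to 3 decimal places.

The responsibility of component k is w_k f_k(x) divided by Σ_j w_j f_j(x).
Evaluate each component's likelihood at the observed value:
  f_I = 5.99867e-14
  f_II = 0.120359
  f_III = 0.154522
Prior × likelihood for each component:
  w_I·f_I = 0.57 × 5.99867e-14 = 3.41924e-14
  w_II·f_II = 0.12 × 0.120359 = 0.0144431
  w_III·f_III = 0.31 × 0.154522 = 0.0479019
Denominator: 3.41924e-14 + 0.0144431 + 0.0479019 = 0.062345
P(Component II | the observation) ≈ 0.232

0.232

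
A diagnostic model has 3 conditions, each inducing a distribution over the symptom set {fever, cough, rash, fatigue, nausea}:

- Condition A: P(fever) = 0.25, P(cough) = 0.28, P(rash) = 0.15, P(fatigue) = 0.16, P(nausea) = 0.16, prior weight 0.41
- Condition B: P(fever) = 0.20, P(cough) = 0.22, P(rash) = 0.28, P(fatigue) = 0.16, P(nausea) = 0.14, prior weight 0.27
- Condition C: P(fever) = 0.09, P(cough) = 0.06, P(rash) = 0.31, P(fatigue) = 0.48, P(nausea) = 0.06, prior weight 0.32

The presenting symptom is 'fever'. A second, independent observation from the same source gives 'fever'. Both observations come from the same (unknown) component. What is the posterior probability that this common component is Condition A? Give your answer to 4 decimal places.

0.6568

By Bayes' theorem, P(k | x) = w_k f_k(x) / Σ_j w_j f_j(x).
Since both observations come from the same component, the likelihood for component k is f_k(x₁)·f_k(x₂).
  p_A = [0.25] × [0.25] = 0.0625
  p_B = [0.2] × [0.2] = 0.04
  p_C = [0.09] × [0.09] = 0.0081
Prior × likelihood for each component:
  w_A·p_A = 0.41 × 0.0625 = 0.025625
  w_B·p_B = 0.27 × 0.04 = 0.0108
  w_C·p_C = 0.32 × 0.0081 = 0.002592
Evidence: 0.025625 + 0.0108 + 0.002592 = 0.039017
P(Condition A | x) = 0.025625 / 0.039017 ≈ 0.6568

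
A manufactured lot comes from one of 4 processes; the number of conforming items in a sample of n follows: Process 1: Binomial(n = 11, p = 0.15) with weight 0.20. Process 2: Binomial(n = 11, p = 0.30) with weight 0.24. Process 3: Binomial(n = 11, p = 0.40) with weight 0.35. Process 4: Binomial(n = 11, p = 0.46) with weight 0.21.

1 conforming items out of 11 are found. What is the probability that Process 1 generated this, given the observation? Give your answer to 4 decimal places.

The responsibility of component k is π_k f_k(x) divided by Σ_j π_j f_j(x).
Binomial probabilities:
  L_1 = 0.324843
  L_2 = 0.0932168
  L_3 = 0.0266051
  L_4 = 0.0106681
Weight by the priors:
  π_1·L_1 = 0.20 × 0.324843 = 0.0649686
  π_2·L_2 = 0.24 × 0.0932168 = 0.022372
  π_3·L_3 = 0.35 × 0.0266051 = 0.00931179
  π_4·L_4 = 0.21 × 0.0106681 = 0.00224031
Evidence: 0.0649686 + 0.022372 + 0.00931179 + 0.00224031 = 0.0988927
P(Process 1 | the observation) = 0.0649686 / 0.0988927 ≈ 0.6570

0.6570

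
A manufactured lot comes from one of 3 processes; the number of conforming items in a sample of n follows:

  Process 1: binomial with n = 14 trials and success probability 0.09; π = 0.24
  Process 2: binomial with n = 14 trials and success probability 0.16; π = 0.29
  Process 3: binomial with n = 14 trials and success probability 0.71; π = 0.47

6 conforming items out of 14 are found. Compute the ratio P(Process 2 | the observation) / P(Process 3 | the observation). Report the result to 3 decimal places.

Posterior odds = (P(Z=i) f_i(x)) / (P(Z=j) f_j(x)); the normalising sum cancels.
Binomial probabilities:
  p_1 = C(14,6)·0.09^6·0.91^8 = 3003·5.31441e-07·0.470253 = 0.000750484
  p_2 = C(14,6)·0.16^6·0.84^8 = 3003·1.67772e-05·0.247876 = 0.0124885
  p_3 = C(14,6)·0.71^6·0.29^8 = 3003·0.1281·5.00246e-05 = 0.0192437
Posterior odds = (P(Z=2)·p_2) / (P(Z=3)·p_3) = (0.29·0.0124885) / (0.47·0.0192437) = 0.00362166 / 0.00904456 ≈ 0.400

0.400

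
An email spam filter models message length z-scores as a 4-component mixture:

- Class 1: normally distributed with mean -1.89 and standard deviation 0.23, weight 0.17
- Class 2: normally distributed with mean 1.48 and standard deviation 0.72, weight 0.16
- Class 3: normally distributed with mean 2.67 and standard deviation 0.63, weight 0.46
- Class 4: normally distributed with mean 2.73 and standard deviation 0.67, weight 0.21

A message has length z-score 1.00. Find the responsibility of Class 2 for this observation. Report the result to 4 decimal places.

0.8438

The responsibility of component k is π_k f_k(x) divided by Σ_j π_j f_j(x).
Evaluate each component's likelihood at the observed value:
  p_1 = 9.01484e-35
  p_2 = 0.443678
  p_3 = 0.0188686
  p_4 = 0.0212361
Multiply by the mixture weights:
  π_1·p_1 = 0.17 × 9.01484e-35 = 1.53252e-35
  π_2·p_2 = 0.16 × 0.443678 = 0.0709884
  π_3·p_3 = 0.46 × 0.0188686 = 0.00867955
  π_4·p_4 = 0.21 × 0.0212361 = 0.00445957
Sum: 1.53252e-35 + 0.0709884 + 0.00867955 + 0.00445957 = 0.0841276
P(Class 2 | the observation) ≈ 0.8438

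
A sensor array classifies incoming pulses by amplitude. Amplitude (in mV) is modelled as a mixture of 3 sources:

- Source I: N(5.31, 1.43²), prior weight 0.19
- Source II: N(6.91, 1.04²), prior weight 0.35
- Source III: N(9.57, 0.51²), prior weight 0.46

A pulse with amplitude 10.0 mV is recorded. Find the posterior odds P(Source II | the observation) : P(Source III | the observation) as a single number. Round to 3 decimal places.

Posterior odds = (π_i f_i(x)) / (π_j f_j(x)); the normalising sum cancels.
Normal densities:
  f_I = 0.0012877
  f_II = 0.00464466
  f_III = 0.548244
0.00162563 / 0.252192 ≈ 0.006

0.006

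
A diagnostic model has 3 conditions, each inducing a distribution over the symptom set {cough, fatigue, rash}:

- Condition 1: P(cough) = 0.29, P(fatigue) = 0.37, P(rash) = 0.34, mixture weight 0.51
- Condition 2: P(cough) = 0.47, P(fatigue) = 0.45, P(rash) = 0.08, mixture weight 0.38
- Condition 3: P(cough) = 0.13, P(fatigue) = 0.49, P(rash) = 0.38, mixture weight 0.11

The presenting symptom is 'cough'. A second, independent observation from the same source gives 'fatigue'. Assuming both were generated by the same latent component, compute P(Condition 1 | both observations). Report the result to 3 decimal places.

By Bayes' theorem, P(k | x) = π_k f_k(x) / Σ_j π_j f_j(x).
Since both observations come from the same component, the likelihood for component k is f_k(x₁)·f_k(x₂).
  p_1 = [P(cough | comp) = 0.29] × [0.37] = 0.1073
  p_2 = [P(cough | comp) = 0.47] × [0.45] = 0.2115
  p_3 = [P(cough | comp) = 0.13] × [0.49] = 0.0637
Multiply by the mixture weights:
  π_1·p_1 = 0.51 × 0.1073 = 0.054723
  π_2·p_2 = 0.38 × 0.2115 = 0.08037
  π_3·p_3 = 0.11 × 0.0637 = 0.007007
Sum: 0.054723 + 0.08037 + 0.007007 = 0.1421
So the posterior for Condition 1 is 0.054723 / 0.1421 ≈ 0.385.

0.385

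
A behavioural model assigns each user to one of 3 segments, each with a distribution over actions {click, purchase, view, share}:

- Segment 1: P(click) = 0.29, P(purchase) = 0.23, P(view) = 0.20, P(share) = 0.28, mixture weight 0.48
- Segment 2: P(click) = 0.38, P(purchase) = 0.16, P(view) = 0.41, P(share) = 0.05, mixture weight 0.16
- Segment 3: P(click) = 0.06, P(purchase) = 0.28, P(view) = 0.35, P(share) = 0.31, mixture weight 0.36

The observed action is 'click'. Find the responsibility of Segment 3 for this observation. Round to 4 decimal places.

Apply Bayes' rule: the posterior for each component is proportional to its prior times its likelihood at x.
Categorical probabilities:
  p_1 = P(click | comp) = 0.29
  p_2 = P(click | comp) = 0.38
  p_3 = P(click | comp) = 0.06
Weight by the priors:
  P(Z=1)·p_1 = 0.48 × 0.29 = 0.1392
  P(Z=2)·p_2 = 0.16 × 0.38 = 0.0608
  P(Z=3)·p_3 = 0.36 × 0.06 = 0.0216
Marginal: 0.1392 + 0.0608 + 0.0216 = 0.2216
So the posterior for Segment 3 is 0.0216 / 0.2216 ≈ 0.0975.

0.0975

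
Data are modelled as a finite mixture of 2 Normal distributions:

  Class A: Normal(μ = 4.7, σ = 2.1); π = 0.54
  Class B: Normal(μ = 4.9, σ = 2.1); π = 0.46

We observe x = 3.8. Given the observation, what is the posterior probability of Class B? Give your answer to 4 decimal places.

0.4488

P(component k | x) = P(Z=k)·f_k(x) / marginal(x), where marginal(x) = Σ_j P(Z=j)·f_j(x).
Evaluate each component's likelihood at the observed value:
  L_A = (1/(2.1·√(2π)))·exp(−(3.8−4.7)²/(2·2.1²)) = 0.189973·exp(-0.09184) = 0.173303
  L_B = (1/(2.1·√(2π)))·exp(−(3.8−4.9)²/(2·2.1²)) = 0.189973·exp(-0.13719) = 0.165619
Multiply by the mixture weights:
  P(Z=A)·L_A = 0.54 × 0.173303 = 0.0935837
  P(Z=B)·L_B = 0.46 × 0.165619 = 0.0761848
Normaliser: 0.0935837 + 0.0761848 = 0.169769
P(Class B | data) = 0.0761848 / 0.169769 ≈ 0.4488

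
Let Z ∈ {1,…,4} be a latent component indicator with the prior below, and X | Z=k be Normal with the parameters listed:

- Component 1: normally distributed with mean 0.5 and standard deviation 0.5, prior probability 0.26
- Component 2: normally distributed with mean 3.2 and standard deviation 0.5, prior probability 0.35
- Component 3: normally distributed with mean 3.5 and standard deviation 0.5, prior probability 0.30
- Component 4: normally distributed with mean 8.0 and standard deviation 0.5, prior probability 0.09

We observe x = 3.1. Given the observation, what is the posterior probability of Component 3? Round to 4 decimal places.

0.3884

Posterior ∝ prior × likelihood, so P(k | x) ∝ π_k f_k(x); normalise over all components.
Component likelihoods at x = 3.1:
  f_1 = (1/(0.5·√(2π)))·exp(−(3.1−0.5)²/(2·0.5²)) = 0.797885·exp(-13.52000) = 1.07221e-06
  f_2 = (1/(0.5·√(2π)))·exp(−(3.1−3.2)²/(2·0.5²)) = 0.797885·exp(-0.02000) = 0.782085
  f_3 = (1/(0.5·√(2π)))·exp(−(3.1−3.5)²/(2·0.5²)) = 0.797885·exp(-0.32000) = 0.579383
  f_4 = (1/(0.5·√(2π)))·exp(−(3.1−8.0)²/(2·0.5²)) = 0.797885·exp(-48.02000) = 1.1146e-21
Multiply by the mixture weights:
  π_1·f_1 = 0.26 × 1.07221e-06 = 2.78774e-07
  π_2·f_2 = 0.35 × 0.782085 = 0.27373
  π_3·f_3 = 0.30 × 0.579383 = 0.173815
  π_4·f_4 = 0.09 × 1.1146e-21 = 1.00314e-22
Denominator: 2.78774e-07 + 0.27373 + 0.173815 + 1.00314e-22 = 0.447545
P(Component 3 | 3.1) ≈ 0.3884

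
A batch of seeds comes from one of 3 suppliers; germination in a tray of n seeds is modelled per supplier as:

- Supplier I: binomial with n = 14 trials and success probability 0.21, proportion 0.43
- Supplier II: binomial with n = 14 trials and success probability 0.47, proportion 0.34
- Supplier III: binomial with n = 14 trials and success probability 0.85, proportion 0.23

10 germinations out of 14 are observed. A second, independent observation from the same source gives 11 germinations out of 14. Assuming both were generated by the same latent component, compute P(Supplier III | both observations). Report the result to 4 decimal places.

Posterior ∝ prior × likelihood, so P(k | x) ∝ π_k f_k(x); normalise over all components.
Since both observations come from the same component, the likelihood for component k is f_k(x₁)·f_k(x₂).
  L_I = [6.50332e-05] × [6.2863e-06] = 4.08818e-10
  L_II = [0.0415447] × [0.0133969] = 0.000556572
  L_III = [0.0997673] × [0.205581] = 0.0205103
Prior × likelihood for each component:
  π_I·L_I = 0.43 × 4.08818e-10 = 1.75792e-10
  π_II·L_II = 0.34 × 0.000556572 = 0.000189235
  π_III·L_III = 0.23 × 0.0205103 = 0.00471737
Evidence: 1.75792e-10 + 0.000189235 + 0.00471737 = 0.0049066
So the posterior for Supplier III is 0.00471737 / 0.0049066 ≈ 0.9614.

0.9614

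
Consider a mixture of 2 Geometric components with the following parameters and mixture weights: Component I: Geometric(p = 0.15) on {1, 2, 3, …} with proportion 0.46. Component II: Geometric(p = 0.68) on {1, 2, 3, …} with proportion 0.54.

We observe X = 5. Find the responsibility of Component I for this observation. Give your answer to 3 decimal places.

P(component k | x) = w_k·f_k(x) / marginal(x), where marginal(x) = Σ_j w_j·f_j(x).
Geometric probabilities:
  p_I = 0.0783009
  p_II = 0.00713032
Prior × likelihood for each component:
  w_I·p_I = 0.46 × 0.0783009 = 0.0360184
  w_II·p_II = 0.54 × 0.00713032 = 0.00385037
Marginal: 0.0360184 + 0.00385037 = 0.0398688
P(Component I | data) ≈ 0.903

0.903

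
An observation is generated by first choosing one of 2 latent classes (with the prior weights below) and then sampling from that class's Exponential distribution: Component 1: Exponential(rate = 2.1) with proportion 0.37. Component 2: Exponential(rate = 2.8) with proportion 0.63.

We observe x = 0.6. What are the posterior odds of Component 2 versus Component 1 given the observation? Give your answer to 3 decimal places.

1.492

Only the two components matter; the odds are (w_i f_i(x)) / (w_j f_j(x)).
Evaluate each component's likelihood at the observed value:
  f_1 = 0.595673
  f_2 = 0.521847
Posterior odds = (w_2·f_2) / (w_1·f_1) = (0.63·0.521847) / (0.37·0.595673) = 0.328764 / 0.220399 ≈ 1.492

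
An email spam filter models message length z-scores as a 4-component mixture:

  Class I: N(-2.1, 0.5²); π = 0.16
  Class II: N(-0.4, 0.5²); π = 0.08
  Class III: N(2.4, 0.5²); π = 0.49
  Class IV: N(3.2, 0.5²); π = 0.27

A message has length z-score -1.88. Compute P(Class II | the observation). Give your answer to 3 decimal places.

0.007

The responsibility of component k is P(Z=k) f_k(x) divided by Σ_j P(Z=j) f_j(x).
Evaluate each component's likelihood at the observed value:
  L_I = (1/(0.5·√(2π)))·exp(−(-1.88−-2.1)²/(2·0.5²)) = 0.797885·exp(-0.09680) = 0.72427
  L_II = (1/(0.5·√(2π)))·exp(−(-1.88−-0.4)²/(2·0.5²)) = 0.797885·exp(-4.38080) = 0.0099858
  L_III = (1/(0.5·√(2π)))·exp(−(-1.88−2.4)²/(2·0.5²)) = 0.797885·exp(-36.63680) = 9.78994e-17
  L_IV = (1/(0.5·√(2π)))·exp(−(-1.88−3.2)²/(2·0.5²)) = 0.797885·exp(-51.61280) = 3.06751e-23
Weight by the priors:
  P(Z=I)·L_I = 0.16 × 0.72427 = 0.115883
  P(Z=II)·L_II = 0.08 × 0.0099858 = 0.000798864
  P(Z=III)·L_III = 0.49 × 9.78994e-17 = 4.79707e-17
  P(Z=IV)·L_IV = 0.27 × 3.06751e-23 = 8.28227e-24
Evidence: 0.115883 + 0.000798864 + 4.79707e-17 + 8.28227e-24 = 0.116682
So the posterior for Class II is 0.000798864 / 0.116682 ≈ 0.007.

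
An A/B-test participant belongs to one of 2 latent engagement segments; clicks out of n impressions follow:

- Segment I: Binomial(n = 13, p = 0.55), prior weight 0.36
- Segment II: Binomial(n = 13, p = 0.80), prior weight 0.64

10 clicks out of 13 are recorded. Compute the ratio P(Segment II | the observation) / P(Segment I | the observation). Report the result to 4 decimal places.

6.6161

Only the two components matter; the odds are (P(Z=i) f_i(x)) / (P(Z=j) f_j(x)).
Component likelihoods at x = 10 clicks out of 13:
  f_I = C(13,10)·0.55^10·0.45^3 = 286·0.00253295·0.091125 = 0.0660132
  f_II = C(13,10)·0.80^10·0.20^3 = 286·0.107374·0.008 = 0.245672
Posterior odds = (P(Z=II)·f_II) / (P(Z=I)·f_I) = (0.64·0.245672) / (0.36·0.0660132) = 0.15723 / 0.0237647 ≈ 6.6161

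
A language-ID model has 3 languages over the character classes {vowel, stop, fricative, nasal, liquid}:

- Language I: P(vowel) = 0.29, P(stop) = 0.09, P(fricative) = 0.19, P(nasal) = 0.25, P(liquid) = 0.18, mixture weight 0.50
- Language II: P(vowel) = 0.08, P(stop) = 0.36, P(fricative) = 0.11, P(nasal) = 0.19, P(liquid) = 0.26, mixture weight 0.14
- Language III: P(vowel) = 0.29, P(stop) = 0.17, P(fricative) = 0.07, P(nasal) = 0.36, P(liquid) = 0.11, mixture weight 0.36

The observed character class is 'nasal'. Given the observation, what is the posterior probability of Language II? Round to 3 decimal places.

0.095

P(component k | x) = π_k·f_k(x) / marginal(x), where marginal(x) = Σ_j π_j·f_j(x).
Categorical probabilities:
  L_I = P(nasal | comp) = 0.25
  L_II = P(nasal | comp) = 0.19
  L_III = P(nasal | comp) = 0.36
Unnormalised posteriors:
  π_I·L_I = 0.50 × 0.25 = 0.125
  π_II·L_II = 0.14 × 0.19 = 0.0266
  π_III·L_III = 0.36 × 0.36 = 0.1296
Evidence: 0.125 + 0.0266 + 0.1296 = 0.2812
So the posterior for Language II is 0.0266 / 0.2812 ≈ 0.095.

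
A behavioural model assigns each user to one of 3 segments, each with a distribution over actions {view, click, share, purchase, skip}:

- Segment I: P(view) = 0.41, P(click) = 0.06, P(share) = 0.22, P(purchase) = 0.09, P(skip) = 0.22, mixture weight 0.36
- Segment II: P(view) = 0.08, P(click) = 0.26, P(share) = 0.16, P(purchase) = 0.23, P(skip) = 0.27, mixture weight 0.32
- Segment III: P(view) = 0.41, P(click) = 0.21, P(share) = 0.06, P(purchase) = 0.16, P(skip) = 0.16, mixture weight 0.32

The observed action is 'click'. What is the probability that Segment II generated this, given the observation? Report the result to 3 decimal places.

0.484

P(component k | x) = π_k·f_k(x) / marginal(x), where marginal(x) = Σ_j π_j·f_j(x).
Component likelihoods at x = 'click':
  p_I = P(click | comp) = 0.06
  p_II = P(click | comp) = 0.26
  p_III = P(click | comp) = 0.21
Unnormalised posteriors:
  π_I·p_I = 0.36 × 0.06 = 0.0216
  π_II·p_II = 0.32 × 0.26 = 0.0832
  π_III·p_III = 0.32 × 0.21 = 0.0672
Evidence: 0.0216 + 0.0832 + 0.0672 = 0.172
Responsibility of Segment II: 0.0832 / 0.172 ≈ 0.484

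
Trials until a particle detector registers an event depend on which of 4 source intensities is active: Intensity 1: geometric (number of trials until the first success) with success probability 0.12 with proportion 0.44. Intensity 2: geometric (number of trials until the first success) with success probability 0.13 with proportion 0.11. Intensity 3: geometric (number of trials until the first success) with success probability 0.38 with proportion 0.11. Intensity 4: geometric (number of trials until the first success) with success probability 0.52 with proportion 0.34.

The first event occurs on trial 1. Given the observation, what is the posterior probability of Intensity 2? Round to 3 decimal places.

By Bayes' theorem, P(k | x) = P(Z=k) f_k(x) / Σ_j P(Z=j) f_j(x).
Evaluate each component's likelihood at the observed value:
  p_1 = 0.12
  p_2 = 0.13
  p_3 = 0.38
  p_4 = 0.52
Weight by the priors:
  P(Z=1)·p_1 = 0.44 × 0.12 = 0.0528
  P(Z=2)·p_2 = 0.11 × 0.13 = 0.0143
  P(Z=3)·p_3 = 0.11 × 0.38 = 0.0418
  P(Z=4)·p_4 = 0.34 × 0.52 = 0.1768
Evidence: 0.0528 + 0.0143 + 0.0418 + 0.1768 = 0.2857
P(Intensity 2 | x) = 0.0143 / 0.2857 ≈ 0.050

0.050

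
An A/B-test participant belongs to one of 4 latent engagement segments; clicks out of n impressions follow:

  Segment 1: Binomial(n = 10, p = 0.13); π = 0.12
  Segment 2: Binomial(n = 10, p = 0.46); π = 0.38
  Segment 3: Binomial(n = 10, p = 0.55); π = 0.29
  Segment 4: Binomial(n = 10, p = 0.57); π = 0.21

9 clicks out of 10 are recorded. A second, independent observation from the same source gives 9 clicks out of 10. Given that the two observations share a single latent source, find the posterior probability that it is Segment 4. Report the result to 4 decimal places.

P(component k | x) = π_k·f_k(x) / marginal(x), where marginal(x) = Σ_j π_j·f_j(x).
Since both observations come from the same component, the likelihood for component k is f_k(x₁)·f_k(x₂).
  f_1 = [9.22591e-08] × [9.22591e-08] = 8.51175e-15
  f_2 = [0.00497983] × [0.00497983] = 2.47987e-05
  f_3 = [0.0207241] × [0.0207241] = 0.00042949
  f_4 = [0.0273113] × [0.0273113] = 0.000745906
Weight by the priors:
  π_1·f_1 = 0.12 × 8.51175e-15 = 1.02141e-15
  π_2·f_2 = 0.38 × 2.47987e-05 = 9.4235e-06
  π_3·f_3 = 0.29 × 0.00042949 = 0.000124552
  π_4·f_4 = 0.21 × 0.000745906 = 0.00015664
Sum: 1.02141e-15 + 9.4235e-06 + 0.000124552 + 0.00015664 = 0.000290616
So the posterior for Segment 4 is 0.00015664 / 0.000290616 ≈ 0.5390.

0.5390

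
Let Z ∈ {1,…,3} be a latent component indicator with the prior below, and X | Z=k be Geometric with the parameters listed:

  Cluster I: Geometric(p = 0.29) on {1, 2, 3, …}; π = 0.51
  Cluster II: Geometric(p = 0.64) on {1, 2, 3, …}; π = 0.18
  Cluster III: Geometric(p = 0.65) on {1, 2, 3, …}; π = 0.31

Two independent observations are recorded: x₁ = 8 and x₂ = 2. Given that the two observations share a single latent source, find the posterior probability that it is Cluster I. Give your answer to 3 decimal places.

The responsibility of component k is π_k f_k(x) divided by Σ_j π_j f_j(x).
Since both observations come from the same component, the likelihood for component k is f_k(x₁)·f_k(x₂).
  f_I = [0.0263758] × [0.2059] = 0.00543079
  f_II = [0.000501531] × [0.2304] = 0.000115553
  f_III = [0.000418205] × [0.2275] = 9.51417e-05
Prior × likelihood for each component:
  π_I·f_I = 0.51 × 0.00543079 = 0.0027697
  π_II·f_II = 0.18 × 0.000115553 = 2.07995e-05
  π_III·f_III = 0.31 × 9.51417e-05 = 2.94939e-05
Marginal: 0.0027697 + 2.07995e-05 + 2.94939e-05 = 0.00281999
So the posterior for Cluster I is 0.0027697 / 0.00281999 ≈ 0.982.

0.982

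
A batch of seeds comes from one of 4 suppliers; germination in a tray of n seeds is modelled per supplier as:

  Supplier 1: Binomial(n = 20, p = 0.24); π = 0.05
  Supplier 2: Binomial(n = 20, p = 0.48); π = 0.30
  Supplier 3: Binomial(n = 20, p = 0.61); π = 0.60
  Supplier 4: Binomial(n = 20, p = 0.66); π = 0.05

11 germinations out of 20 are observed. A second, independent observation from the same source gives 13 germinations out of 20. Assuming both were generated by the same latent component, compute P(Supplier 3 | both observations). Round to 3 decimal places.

0.820

By Bayes' theorem, P(k | x) = π_k f_k(x) / Σ_j π_j f_j(x).
Since both observations come from the same component, the likelihood for component k is f_k(x₁)·f_k(x₂).
  f_1 = [0.00216198] × [9.95073e-05] = 2.15133e-07
  f_2 = [0.145509] × [0.0572233] = 0.00832651
  f_3 = [0.152551] × [0.172248] = 0.0262766
  f_4 = [0.10556] × [0.183585] = 0.0193792
Weight by the priors:
  π_1·f_1 = 0.05 × 2.15133e-07 = 1.07566e-08
  π_2·f_2 = 0.30 × 0.00832651 = 0.00249795
  π_3·f_3 = 0.60 × 0.0262766 = 0.015766
  π_4·f_4 = 0.05 × 0.0193792 = 0.000968962
Denominator: 1.07566e-08 + 0.00249795 + 0.015766 + 0.000968962 = 0.0192329
Responsibility of Supplier 3: 0.015766 / 0.0192329 ≈ 0.820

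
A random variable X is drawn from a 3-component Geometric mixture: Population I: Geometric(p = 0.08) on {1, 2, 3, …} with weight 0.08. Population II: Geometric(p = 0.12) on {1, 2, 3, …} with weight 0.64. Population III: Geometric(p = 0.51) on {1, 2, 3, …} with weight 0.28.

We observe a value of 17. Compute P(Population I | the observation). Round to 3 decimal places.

Apply Bayes' rule: the posterior for each component is proportional to its prior times its likelihood at x.
Component likelihoods at x = 17:
  f_I = 0.08·(1−0.08)^16 = 0.08·0.263394 = 0.0210715
  f_II = 0.12·(1−0.12)^16 = 0.12·0.129337 = 0.0155204
  f_III = 0.51·(1−0.51)^16 = 0.51·1.10443e-05 = 5.63258e-06
Weight by the priors:
  w_I·f_I = 0.08 × 0.0210715 = 0.00168572
  w_II·f_II = 0.64 × 0.0155204 = 0.00993308
  w_III·f_III = 0.28 × 5.63258e-06 = 1.57712e-06
Sum: 0.00168572 + 0.00993308 + 1.57712e-06 = 0.0116204
P(Population I | data) ≈ 0.145

0.145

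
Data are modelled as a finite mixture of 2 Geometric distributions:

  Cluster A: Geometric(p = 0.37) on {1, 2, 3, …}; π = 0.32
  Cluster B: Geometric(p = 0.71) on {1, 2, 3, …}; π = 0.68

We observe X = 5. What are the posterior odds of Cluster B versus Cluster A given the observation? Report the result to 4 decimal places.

Since P(k|x) ∝ π_k f_k(x), the posterior odds are π_i f_i(x) / (π_j f_j(x)).
Geometric probabilities:
  p_A = 0.058286
  p_B = 0.0050217
0.00341475 / 0.0186515 ≈ 0.1831

0.1831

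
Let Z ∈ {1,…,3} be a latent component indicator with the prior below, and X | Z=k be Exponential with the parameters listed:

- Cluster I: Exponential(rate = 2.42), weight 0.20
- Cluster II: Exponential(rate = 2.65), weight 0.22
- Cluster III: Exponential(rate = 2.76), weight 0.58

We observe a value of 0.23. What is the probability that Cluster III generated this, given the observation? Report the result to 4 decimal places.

Posterior ∝ prior × likelihood, so P(k | x) ∝ w_k f_k(x); normalise over all components.
Evaluate each component's likelihood at the observed value:
  f_I = 2.42·e^(−2.42·0.23) = 2.42·e^(−0.5566) = 1.38703
  f_II = 2.65·e^(−2.65·0.23) = 2.65·e^(−0.6095) = 1.4406
  f_III = 2.76·e^(−2.76·0.23) = 2.76·e^(−0.6348) = 1.46291
Prior × likelihood for each component:
  w_I·f_I = 0.20 × 1.38703 = 0.277407
  w_II·f_II = 0.22 × 1.4406 = 0.316932
  w_III·f_III = 0.58 × 1.46291 = 0.84849
Marginal: 0.277407 + 0.316932 + 0.84849 = 1.44283
So the posterior for Cluster III is 0.84849 / 1.44283 ≈ 0.5881.

0.5881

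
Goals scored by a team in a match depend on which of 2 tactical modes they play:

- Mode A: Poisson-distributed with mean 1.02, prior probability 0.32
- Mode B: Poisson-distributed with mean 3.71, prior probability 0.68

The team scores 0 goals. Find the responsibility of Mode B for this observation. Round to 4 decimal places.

Apply Bayes' rule: the posterior for each component is proportional to its prior times its likelihood at x.
Evaluate each component's likelihood at the observed value:
  p_A = 0.360595
  p_B = 0.0244775
Weight by the priors:
  P(Z=A)·p_A = 0.32 × 0.360595 = 0.11539
  P(Z=B)·p_B = 0.68 × 0.0244775 = 0.0166447
Marginal: 0.11539 + 0.0166447 = 0.132035
Responsibility of Mode B: 0.0166447 / 0.132035 ≈ 0.1261

0.1261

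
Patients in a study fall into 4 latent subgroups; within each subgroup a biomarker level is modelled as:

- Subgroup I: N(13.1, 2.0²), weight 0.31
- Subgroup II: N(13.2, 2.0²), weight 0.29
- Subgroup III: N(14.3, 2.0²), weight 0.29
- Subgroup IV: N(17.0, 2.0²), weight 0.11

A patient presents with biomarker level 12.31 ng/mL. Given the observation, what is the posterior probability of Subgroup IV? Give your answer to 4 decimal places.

The responsibility of component k is P(Z=k) f_k(x) divided by Σ_j P(Z=j) f_j(x).
Component likelihoods at x = 12.31 ng/mL:
  L_I = (1/(2.0·√(2π)))·exp(−(12.31−13.1)²/(2·2.0²)) = 0.199471·exp(-0.07801) = 0.184501
  L_II = (1/(2.0·√(2π)))·exp(−(12.31−13.2)²/(2·2.0²)) = 0.199471·exp(-0.09901) = 0.180667
  L_III = (1/(2.0·√(2π)))·exp(−(12.31−14.3)²/(2·2.0²)) = 0.199471·exp(-0.49501) = 0.12159
  L_IV = (1/(2.0·√(2π)))·exp(−(12.31−17.0)²/(2·2.0²)) = 0.199471·exp(-2.74951) = 0.012758
Multiply by the mixture weights:
  P(Z=I)·L_I = 0.31 × 0.184501 = 0.0571954
  P(Z=II)·L_II = 0.29 × 0.180667 = 0.0523935
  P(Z=III)·L_III = 0.29 × 0.12159 = 0.0352612
  P(Z=IV)·L_IV = 0.11 × 0.012758 = 0.00140338
Denominator: 0.0571954 + 0.0523935 + 0.0352612 + 0.00140338 = 0.146254
Responsibility of Subgroup IV: 0.00140338 / 0.146254 ≈ 0.0096

0.0096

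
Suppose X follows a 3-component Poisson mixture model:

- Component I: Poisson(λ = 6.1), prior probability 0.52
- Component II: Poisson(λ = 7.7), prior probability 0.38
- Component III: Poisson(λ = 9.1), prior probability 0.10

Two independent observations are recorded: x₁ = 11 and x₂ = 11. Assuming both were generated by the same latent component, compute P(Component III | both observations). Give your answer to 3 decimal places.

Posterior ∝ prior × likelihood, so P(k | x) ∝ P(Z=k) f_k(x); normalise over all components.
Since both observations come from the same component, the likelihood for component k is f_k(x₁)·f_k(x₂).
  L_I = [e^(−6.1)·6.1^11/11! = 0.0244498] × [0.0244498] = 0.000597795
  L_II = [e^(−7.7)·7.7^11/11! = 0.0639992] × [0.0639992] = 0.0040959
  L_III = [e^(−9.1)·9.1^11/11! = 0.0991334] × [0.0991334] = 0.00982742
Prior × likelihood for each component:
  P(Z=I)·L_I = 0.52 × 0.000597795 = 0.000310853
  P(Z=II)·L_II = 0.38 × 0.0040959 = 0.00155644
  P(Z=III)·L_III = 0.10 × 0.00982742 = 0.000982742
Normaliser: 0.000310853 + 0.00155644 + 0.000982742 = 0.00285004
P(Component III | x) = 0.000982742 / 0.00285004 ≈ 0.345

0.345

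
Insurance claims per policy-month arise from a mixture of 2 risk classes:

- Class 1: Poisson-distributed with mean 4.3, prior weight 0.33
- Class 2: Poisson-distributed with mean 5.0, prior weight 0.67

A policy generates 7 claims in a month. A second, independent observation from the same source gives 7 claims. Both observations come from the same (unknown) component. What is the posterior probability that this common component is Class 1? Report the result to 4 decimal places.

0.1947

By Bayes' theorem, P(k | x) = w_k f_k(x) / Σ_j w_j f_j(x).
Since both observations come from the same component, the likelihood for component k is f_k(x₁)·f_k(x₂).
  L_1 = [e^(−4.3)·4.3^7/7! = 0.0731783] × [0.0731783] = 0.00535507
  L_2 = [e^(−5.0)·5.0^7/7! = 0.104445] × [0.104445] = 0.0109087
Unnormalised posteriors:
  w_1·L_1 = 0.33 × 0.00535507 = 0.00176717
  w_2·L_2 = 0.67 × 0.0109087 = 0.00730885
Normaliser: 0.00176717 + 0.00730885 = 0.00907602
P(Class 1 | data) = 0.00176717 / 0.00907602 ≈ 0.1947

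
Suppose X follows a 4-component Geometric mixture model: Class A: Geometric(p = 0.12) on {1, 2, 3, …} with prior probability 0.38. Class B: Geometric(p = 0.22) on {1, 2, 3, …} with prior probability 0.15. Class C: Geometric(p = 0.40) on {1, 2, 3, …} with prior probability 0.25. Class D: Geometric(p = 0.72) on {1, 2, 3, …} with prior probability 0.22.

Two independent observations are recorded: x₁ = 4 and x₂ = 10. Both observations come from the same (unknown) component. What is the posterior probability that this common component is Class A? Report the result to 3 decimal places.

P(component k | x) = π_k·f_k(x) / marginal(x), where marginal(x) = Σ_j π_j·f_j(x).
Since both observations come from the same component, the likelihood for component k is f_k(x₁)·f_k(x₂).
  f_A = [0.12·(1−0.12)^3 = 0.12·0.681472 = 0.0817766] × [0.0379774] = 0.00310566
  f_B = [0.22·(1−0.22)^3 = 0.22·0.474552 = 0.104401] × [0.0235112] = 0.0024546
  f_C = [0.40·(1−0.40)^3 = 0.40·0.216 = 0.0864] × [0.00403108] = 0.000348285
  f_D = [0.72·(1−0.72)^3 = 0.72·0.021952 = 0.0158054] × [7.61649e-06] = 1.20382e-07
Weight by the priors:
  π_A·f_A = 0.38 × 0.00310566 = 0.00118015
  π_B·f_B = 0.15 × 0.0024546 = 0.00036819
  π_C·f_C = 0.25 × 0.000348285 = 8.70713e-05
  π_D·f_D = 0.22 × 1.20382e-07 = 2.6484e-08
Evidence: 0.00118015 + 0.00036819 + 8.70713e-05 + 2.6484e-08 = 0.00163544
P(Class A | x₁,x₂) = 0.00118015 / 0.00163544 ≈ 0.722

0.722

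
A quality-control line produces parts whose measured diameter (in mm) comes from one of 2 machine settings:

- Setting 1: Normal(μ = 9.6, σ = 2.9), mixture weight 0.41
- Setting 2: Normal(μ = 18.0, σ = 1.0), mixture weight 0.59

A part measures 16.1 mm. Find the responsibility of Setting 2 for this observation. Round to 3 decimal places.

0.894

P(component k | x) = π_k·f_k(x) / marginal(x), where marginal(x) = Σ_j π_j·f_j(x).
Evaluate each component's likelihood at the observed value:
  p_1 = (1/(2.9·√(2π)))·exp(−(16.1−9.6)²/(2·2.9²)) = 0.137566·exp(-2.51189) = 0.0111587
  p_2 = (1/(1.0·√(2π)))·exp(−(16.1−18.0)²/(2·1.0²)) = 0.398942·exp(-1.80500) = 0.0656158
Weight by the priors:
  π_1·p_1 = 0.41 × 0.0111587 = 0.00457505
  π_2·p_2 = 0.59 × 0.0656158 = 0.0387133
Normaliser: 0.00457505 + 0.0387133 = 0.0432884
P(Setting 2 | 16.1 mm) ≈ 0.894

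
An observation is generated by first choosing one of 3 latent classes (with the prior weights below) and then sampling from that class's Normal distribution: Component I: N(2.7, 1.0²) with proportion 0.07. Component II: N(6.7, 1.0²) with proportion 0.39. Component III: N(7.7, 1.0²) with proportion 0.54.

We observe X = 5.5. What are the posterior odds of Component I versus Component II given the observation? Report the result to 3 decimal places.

0.007

The posterior odds equal the prior odds times the likelihood ratio: (π_i/π_j)·(f_i(x)/f_j(x)).
Evaluate each component's likelihood at the observed value:
  L_I = 0.00791545
  L_II = 0.194186
  L_III = 0.0354746
Odds = (0.07/0.39) × (0.00791545/0.194186) = 0.179487 × 0.0407622 ≈ 0.007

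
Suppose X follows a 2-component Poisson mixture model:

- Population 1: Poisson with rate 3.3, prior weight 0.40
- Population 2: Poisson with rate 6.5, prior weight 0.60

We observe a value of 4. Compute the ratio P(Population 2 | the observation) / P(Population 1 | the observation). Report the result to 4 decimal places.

Since P(k|x) ∝ π_k f_k(x), the posterior odds are π_i f_i(x) / (π_j f_j(x)).
Component likelihoods at x = 4:
  p_1 = e^(−3.3)·3.3^4/4! = 0.182252
  p_2 = e^(−6.5)·6.5^4/4! = 0.111822
Posterior odds = (π_2·p_2) / (π_1·p_1) = (0.60·0.111822) / (0.40·0.182252) = 0.0670933 / 0.0729009 ≈ 0.9203

0.9203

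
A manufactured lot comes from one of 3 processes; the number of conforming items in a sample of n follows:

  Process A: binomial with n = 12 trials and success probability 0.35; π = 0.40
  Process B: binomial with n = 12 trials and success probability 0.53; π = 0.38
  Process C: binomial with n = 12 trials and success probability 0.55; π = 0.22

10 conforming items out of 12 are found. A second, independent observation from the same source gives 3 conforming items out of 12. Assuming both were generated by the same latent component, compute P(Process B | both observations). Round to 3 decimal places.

0.571

By Bayes' theorem, P(k | x) = P(Z=k) f_k(x) / Σ_j P(Z=j) f_j(x).
Since both observations come from the same component, the likelihood for component k is f_k(x₁)·f_k(x₂).
  f_A = [C(12,10)·0.35^10·0.65^2 = 66·2.75855e-05·0.4225 = 0.000769221] × [0.195365] = 0.000150279
  f_B = [C(12,10)·0.53^10·0.47^2 = 66·0.00174887·0.2209 = 0.0254975] × [0.0366548] = 0.000934608
  f_C = [C(12,10)·0.55^10·0.45^2 = 66·0.00253295·0.2025 = 0.0338529] × [0.0276964] = 0.000937604
Weight by the priors:
  P(Z=A)·f_A = 0.40 × 0.000150279 = 6.01116e-05
  P(Z=B)·f_B = 0.38 × 0.000934608 = 0.000355151
  P(Z=C)·f_C = 0.22 × 0.000937604 = 0.000206273
Evidence: 6.01116e-05 + 0.000355151 + 0.000206273 = 0.000621535
P(Process B | x) ≈ 0.571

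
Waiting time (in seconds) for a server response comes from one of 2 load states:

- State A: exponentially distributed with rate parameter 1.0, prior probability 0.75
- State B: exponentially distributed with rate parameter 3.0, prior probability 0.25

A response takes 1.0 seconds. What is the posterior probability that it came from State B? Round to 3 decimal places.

0.119

Posterior ∝ prior × likelihood, so P(k | x) ∝ w_k f_k(x); normalise over all components.
Component likelihoods at x = 1.0 seconds:
  L_A = 1.0·e^(−1.0·1.0) = 1.0·e^(−1.0000) = 0.367879
  L_B = 3.0·e^(−3.0·1.0) = 3.0·e^(−3.0000) = 0.149361
Weight by the priors:
  w_A·L_A = 0.75 × 0.367879 = 0.27591
  w_B·L_B = 0.25 × 0.149361 = 0.0373403
Normaliser: 0.27591 + 0.0373403 = 0.31325
Responsibility of State B: 0.0373403 / 0.31325 ≈ 0.119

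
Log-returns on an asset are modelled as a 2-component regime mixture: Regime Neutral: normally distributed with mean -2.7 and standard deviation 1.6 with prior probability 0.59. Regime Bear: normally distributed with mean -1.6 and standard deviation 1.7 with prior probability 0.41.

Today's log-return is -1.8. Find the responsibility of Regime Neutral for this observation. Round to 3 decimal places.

P(component k | x) = P(Z=k)·f_k(x) / marginal(x), where marginal(x) = Σ_j P(Z=j)·f_j(x).
Normal densities:
  L_Neutral = (1/(1.6·√(2π)))·exp(−(-1.8−-2.7)²/(2·1.6²)) = 0.249339·exp(-0.15820) = 0.212855
  L_Bear = (1/(1.7·√(2π)))·exp(−(-1.8−-1.6)²/(2·1.7²)) = 0.234672·exp(-0.00692) = 0.233054
Multiply by the mixture weights:
  P(Z=Neutral)·L_Neutral = 0.59 × 0.212855 = 0.125584
  P(Z=Bear)·L_Bear = 0.41 × 0.233054 = 0.0955519
Denominator: 0.125584 + 0.0955519 = 0.221136
P(Regime Neutral | data) ≈ 0.568

0.568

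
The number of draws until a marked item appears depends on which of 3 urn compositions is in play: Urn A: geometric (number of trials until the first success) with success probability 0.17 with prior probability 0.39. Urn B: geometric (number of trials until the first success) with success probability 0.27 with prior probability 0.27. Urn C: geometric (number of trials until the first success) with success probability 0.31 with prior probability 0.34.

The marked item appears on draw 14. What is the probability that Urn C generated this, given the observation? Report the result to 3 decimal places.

By Bayes' theorem, P(k | x) = P(Z=k) f_k(x) / Σ_j P(Z=j) f_j(x).
Geometric probabilities:
  p_A = 0.0150822
  p_B = 0.00451399
  p_C = 0.00249115
Weight by the priors:
  P(Z=A)·p_A = 0.39 × 0.0150822 = 0.00588205
  P(Z=B)·p_B = 0.27 × 0.00451399 = 0.00121878
  P(Z=C)·p_C = 0.34 × 0.00249115 = 0.000846991
Normaliser: 0.00588205 + 0.00121878 + 0.000846991 = 0.00794782
So the posterior for Urn C is 0.000846991 / 0.00794782 ≈ 0.107.

0.107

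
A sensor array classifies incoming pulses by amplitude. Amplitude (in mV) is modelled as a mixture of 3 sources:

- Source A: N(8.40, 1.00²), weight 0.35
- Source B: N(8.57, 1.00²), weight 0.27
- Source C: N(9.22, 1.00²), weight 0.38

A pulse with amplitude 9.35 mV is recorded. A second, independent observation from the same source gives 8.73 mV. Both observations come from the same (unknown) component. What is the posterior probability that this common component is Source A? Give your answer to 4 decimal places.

0.2845

P(component k | x) = P(Z=k)·f_k(x) / marginal(x), where marginal(x) = Σ_j P(Z=j)·f_j(x).
Since both observations come from the same component, the likelihood for component k is f_k(x₁)·f_k(x₂).
  f_A = [(1/(1.00·√(2π)))·exp(−(9.35−8.40)²/(2·1.00²)) = 0.398942·exp(-0.45125) = 0.254059] × [0.377801] = 0.0959837
  f_B = [(1/(1.00·√(2π)))·exp(−(9.35−8.57)²/(2·1.00²)) = 0.398942·exp(-0.30420) = 0.294305] × [0.393868] = 0.115917
  f_C = [(1/(1.00·√(2π)))·exp(−(9.35−9.22)²/(2·1.00²)) = 0.398942·exp(-0.00845) = 0.395585] × [0.353812] = 0.139963
Multiply by the mixture weights:
  P(Z=A)·f_A = 0.35 × 0.0959837 = 0.0335943
  P(Z=B)·f_B = 0.27 × 0.115917 = 0.0312977
  P(Z=C)·f_C = 0.38 × 0.139963 = 0.0531859
Normaliser: 0.0335943 + 0.0312977 + 0.0531859 = 0.118078
P(Source A | x₁,x₂) ≈ 0.2845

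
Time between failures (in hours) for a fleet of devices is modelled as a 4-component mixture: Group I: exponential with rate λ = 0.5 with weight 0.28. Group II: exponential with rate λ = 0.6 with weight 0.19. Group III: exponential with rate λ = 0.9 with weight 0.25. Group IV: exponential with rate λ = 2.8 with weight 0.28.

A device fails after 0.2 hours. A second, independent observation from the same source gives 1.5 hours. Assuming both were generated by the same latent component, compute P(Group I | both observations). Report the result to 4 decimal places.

0.2552

Posterior ∝ prior × likelihood, so P(k | x) ∝ w_k f_k(x); normalise over all components.
Since both observations come from the same component, the likelihood for component k is f_k(x₁)·f_k(x₂).
  f_I = [0.452419] × [0.236183] = 0.106854
  f_II = [0.532152] × [0.243942] = 0.129814
  f_III = [0.751743] × [0.233316] = 0.175394
  f_IV = [1.59939] × [0.0419876] = 0.0671544
Weight by the priors:
  w_I·f_I = 0.28 × 0.106854 = 0.029919
  w_II·f_II = 0.19 × 0.129814 = 0.0246647
  w_III·f_III = 0.25 × 0.175394 = 0.0438485
  w_IV·f_IV = 0.28 × 0.0671544 = 0.0188032
Marginal: 0.029919 + 0.0246647 + 0.0438485 + 0.0188032 = 0.117235
P(Group I | x₁,x₂) = 0.029919 / 0.117235 ≈ 0.2552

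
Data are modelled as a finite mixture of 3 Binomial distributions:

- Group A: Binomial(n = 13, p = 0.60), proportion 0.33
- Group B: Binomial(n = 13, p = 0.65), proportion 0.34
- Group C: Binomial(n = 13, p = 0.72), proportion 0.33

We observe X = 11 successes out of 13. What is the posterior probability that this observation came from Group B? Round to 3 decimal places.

Apply Bayes' rule: the posterior for each component is proportional to its prior times its likelihood at x.
Binomial probabilities:
  L_A = C(13,11)·0.60^11·0.40^2 = 78·0.00362797·0.16 = 0.0452771
  L_B = C(13,11)·0.65^11·0.35^2 = 78·0.00875078·0.1225 = 0.0836137
  L_C = C(13,11)·0.72^11·0.28^2 = 78·0.0269561·0.0784 = 0.164842
Unnormalised posteriors:
  w_A·L_A = 0.33 × 0.0452771 = 0.0149414
  w_B·L_B = 0.34 × 0.0836137 = 0.0284287
  w_C·L_C = 0.33 × 0.164842 = 0.0543979
Normaliser: 0.0149414 + 0.0284287 + 0.0543979 = 0.097768
So the posterior for Group B is 0.0284287 / 0.097768 ≈ 0.291.

0.291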